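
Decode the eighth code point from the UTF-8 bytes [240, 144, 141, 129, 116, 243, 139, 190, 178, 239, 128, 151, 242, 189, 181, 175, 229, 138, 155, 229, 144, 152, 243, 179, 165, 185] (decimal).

U+F3979

Offset 0: leading byte 0xF0 = 11110000 → 4-byte char #1 = F0 90 8D 81.
Offset 4: leading byte 0x74 = 01110100 → 1-byte char #2 = 74.
Offset 5: leading byte 0xF3 = 11110011 → 4-byte char #3 = F3 8B BE B2.
Offset 9: leading byte 0xEF = 11101111 → 3-byte char #4 = EF 80 97.
Offset 12: leading byte 0xF2 = 11110010 → 4-byte char #5 = F2 BD B5 AF.
Offset 16: leading byte 0xE5 = 11100101 → 3-byte char #6 = E5 8A 9B.
Offset 19: leading byte 0xE5 = 11100101 → 3-byte char #7 = E5 90 98.
Offset 22: leading byte 0xF3 = 11110011 → 4-byte char #8 = F3 B3 A5 B9.
Leading byte 0xF3 = 11110011 matches 11110xxx → 4-byte sequence.
Byte 1: 0xF3 = 11110011, payload 011 (3 bits).
Byte 2: 0xB3 = 10110011 (10xxxxxx ✓), payload 110011.
Byte 3: 0xA5 = 10100101 (10xxxxxx ✓), payload 100101.
Byte 4: 0xB9 = 10111001 (10xxxxxx ✓), payload 111001.
Concatenate: 011110011100101111001 = 0xF3979 (21 bits → U+F3979).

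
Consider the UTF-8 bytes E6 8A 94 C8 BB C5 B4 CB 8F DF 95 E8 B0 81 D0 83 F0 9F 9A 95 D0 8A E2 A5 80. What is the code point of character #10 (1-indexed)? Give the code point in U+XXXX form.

U+2940

Offset 0: leading byte 0xE6 = 11100110 → 3-byte char #1 = E6 8A 94.
Offset 3: leading byte 0xC8 = 11001000 → 2-byte char #2 = C8 BB.
Offset 5: leading byte 0xC5 = 11000101 → 2-byte char #3 = C5 B4.
Offset 7: leading byte 0xCB = 11001011 → 2-byte char #4 = CB 8F.
Offset 9: leading byte 0xDF = 11011111 → 2-byte char #5 = DF 95.
Offset 11: leading byte 0xE8 = 11101000 → 3-byte char #6 = E8 B0 81.
Offset 14: leading byte 0xD0 = 11010000 → 2-byte char #7 = D0 83.
Offset 16: leading byte 0xF0 = 11110000 → 4-byte char #8 = F0 9F 9A 95.
Offset 20: leading byte 0xD0 = 11010000 → 2-byte char #9 = D0 8A.
Offset 22: leading byte 0xE2 = 11100010 → 3-byte char #10 = E2 A5 80.
Leading byte 0xE2 = 11100010 matches 1110xxxx → 3-byte sequence.
Byte 1: 0xE2 = 11100010, payload 0010 (4 bits).
Byte 2: 0xA5 = 10100101 (10xxxxxx ✓), payload 100101.
Byte 3: 0x80 = 10000000 (10xxxxxx ✓), payload 000000.
Concatenate: 0010100101000000 = 0x2940 (16 bits → U+2940).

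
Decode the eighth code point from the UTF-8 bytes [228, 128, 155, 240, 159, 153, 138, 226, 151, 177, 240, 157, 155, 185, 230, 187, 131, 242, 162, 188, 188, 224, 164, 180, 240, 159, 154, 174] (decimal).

Offset 0: leading byte 0xE4 = 11100100 → 3-byte char #1 = E4 80 9B.
Offset 3: leading byte 0xF0 = 11110000 → 4-byte char #2 = F0 9F 99 8A.
Offset 7: leading byte 0xE2 = 11100010 → 3-byte char #3 = E2 97 B1.
Offset 10: leading byte 0xF0 = 11110000 → 4-byte char #4 = F0 9D 9B B9.
Offset 14: leading byte 0xE6 = 11100110 → 3-byte char #5 = E6 BB 83.
Offset 17: leading byte 0xF2 = 11110010 → 4-byte char #6 = F2 A2 BC BC.
Offset 21: leading byte 0xE0 = 11100000 → 3-byte char #7 = E0 A4 B4.
Offset 24: leading byte 0xF0 = 11110000 → 4-byte char #8 = F0 9F 9A AE.
Leading byte 0xF0 = 11110000 matches 11110xxx → 4-byte sequence.
Byte 1: 0xF0 = 11110000, payload 000 (3 bits).
Byte 2: 0x9F = 10011111 (10xxxxxx ✓), payload 011111.
Byte 3: 0x9A = 10011010 (10xxxxxx ✓), payload 011010.
Byte 4: 0xAE = 10101110 (10xxxxxx ✓), payload 101110.
Concatenate: 000011111011010101110 = 0x1F6AE (21 bits → U+1F6AE).

U+1F6AE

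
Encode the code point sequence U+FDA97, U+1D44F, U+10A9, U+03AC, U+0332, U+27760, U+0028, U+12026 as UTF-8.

U+FDA97: 4-byte form → F3 BD AA 97.
U+1D44F: 4-byte form → F0 9D 91 8F.
U+10A9: 3-byte form → E1 82 A9.
U+03AC: 2-byte form → CE AC.
U+0332: 2-byte form → CC B2.
U+27760: 4-byte form → F0 A7 9D A0.
U+0028: 1-byte form → 28.
U+12026: 4-byte form → F0 92 80 A6.
Concatenated (24 bytes): F3 BD AA 97 F0 9D 91 8F E1 82 A9 CE AC CC B2 F0 A7 9D A0 28 F0 92 80 A6.

F3 BD AA 97 F0 9D 91 8F E1 82 A9 CE AC CC B2 F0 A7 9D A0 28 F0 92 80 A6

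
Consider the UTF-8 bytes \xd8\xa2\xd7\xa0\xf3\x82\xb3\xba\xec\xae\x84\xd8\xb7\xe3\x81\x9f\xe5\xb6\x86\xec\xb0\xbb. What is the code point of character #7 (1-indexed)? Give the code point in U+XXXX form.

Offset 0: leading byte 0xD8 = 11011000 → 2-byte char #1 = D8 A2.
Offset 2: leading byte 0xD7 = 11010111 → 2-byte char #2 = D7 A0.
Offset 4: leading byte 0xF3 = 11110011 → 4-byte char #3 = F3 82 B3 BA.
Offset 8: leading byte 0xEC = 11101100 → 3-byte char #4 = EC AE 84.
Offset 11: leading byte 0xD8 = 11011000 → 2-byte char #5 = D8 B7.
Offset 13: leading byte 0xE3 = 11100011 → 3-byte char #6 = E3 81 9F.
Offset 16: leading byte 0xE5 = 11100101 → 3-byte char #7 = E5 B6 86.
Leading byte 0xE5 = 11100101 matches 1110xxxx → 3-byte sequence.
Byte 1: 0xE5 = 11100101, payload 0101 (4 bits).
Byte 2: 0xB6 = 10110110 (10xxxxxx ✓), payload 110110.
Byte 3: 0x86 = 10000110 (10xxxxxx ✓), payload 000110.
Concatenate: 0101110110000110 = 0x5D86 (16 bits → U+5D86).

U+5D86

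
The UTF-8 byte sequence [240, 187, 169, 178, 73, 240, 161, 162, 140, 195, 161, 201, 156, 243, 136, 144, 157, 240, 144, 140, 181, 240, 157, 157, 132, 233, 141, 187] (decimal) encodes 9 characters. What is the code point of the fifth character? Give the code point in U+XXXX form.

Offset 0: leading byte 0xF0 = 11110000 → 4-byte char #1 = F0 BB A9 B2.
Offset 4: leading byte 0x49 = 01001001 → 1-byte char #2 = 49.
Offset 5: leading byte 0xF0 = 11110000 → 4-byte char #3 = F0 A1 A2 8C.
Offset 9: leading byte 0xC3 = 11000011 → 2-byte char #4 = C3 A1.
Offset 11: leading byte 0xC9 = 11001001 → 2-byte char #5 = C9 9C.
Leading byte 0xC9 = 11001001 matches 110xxxxx → 2-byte sequence.
Byte 1: 0xC9 = 11001001, payload 01001 (5 bits).
Byte 2: 0x9C = 10011100 (10xxxxxx ✓), payload 011100.
Concatenate: 01001011100 = 0x25C (11 bits → U+025C).

U+025C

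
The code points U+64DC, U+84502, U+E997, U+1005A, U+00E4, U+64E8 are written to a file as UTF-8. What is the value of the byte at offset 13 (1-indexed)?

1-indexed offset 13 is 0-indexed offset 12.
U+64DC → 3-byte form E6 93 9C at offsets 0–2.
U+84502 → 4-byte form F2 84 94 82 at offsets 3–6.
U+E997 → 3-byte form EE A6 97 at offsets 7–9.
U+1005A → 4-byte form F0 90 81 9A at offsets 10–13.
Offset 12 falls in char 4's range; it's byte 3 of F0 90 81 9A = 0x81.

0x81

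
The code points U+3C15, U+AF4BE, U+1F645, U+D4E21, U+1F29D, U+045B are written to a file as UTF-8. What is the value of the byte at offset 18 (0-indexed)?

U+3C15 → 3-byte form E3 B0 95 at offsets 0–2.
U+AF4BE → 4-byte form F2 AF 92 BE at offsets 3–6.
U+1F645 → 4-byte form F0 9F 99 85 at offsets 7–10.
U+D4E21 → 4-byte form F3 94 B8 A1 at offsets 11–14.
U+1F29D → 4-byte form F0 9F 8A 9D at offsets 15–18.
Offset 18 falls in char 5's range; it's byte 4 of F0 9F 8A 9D = 0x9D.

0x9D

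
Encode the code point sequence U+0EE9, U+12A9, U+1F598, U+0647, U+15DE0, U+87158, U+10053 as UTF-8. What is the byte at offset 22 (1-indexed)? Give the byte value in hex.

1-indexed offset 22 is 0-indexed offset 21.
U+0EE9 → 3-byte form E0 BB A9 at offsets 0–2.
U+12A9 → 3-byte form E1 8A A9 at offsets 3–5.
U+1F598 → 4-byte form F0 9F 96 98 at offsets 6–9.
U+0647 → 2-byte form D9 87 at offsets 10–11.
U+15DE0 → 4-byte form F0 95 B7 A0 at offsets 12–15.
U+87158 → 4-byte form F2 87 85 98 at offsets 16–19.
U+10053 → 4-byte form F0 90 81 93 at offsets 20–23.
Offset 21 falls in char 7's range; it's byte 2 of F0 90 81 93 = 0x90.

0x90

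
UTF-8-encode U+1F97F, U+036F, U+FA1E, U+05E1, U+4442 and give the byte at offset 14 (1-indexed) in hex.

1-indexed offset 14 is 0-indexed offset 13.
U+1F97F → 4-byte form F0 9F A5 BF at offsets 0–3.
U+036F → 2-byte form CD AF at offsets 4–5.
U+FA1E → 3-byte form EF A8 9E at offsets 6–8.
U+05E1 → 2-byte form D7 A1 at offsets 9–10.
U+4442 → 3-byte form E4 91 82 at offsets 11–13.
Offset 13 falls in char 5's range; it's byte 3 of E4 91 82 = 0x82.

0x82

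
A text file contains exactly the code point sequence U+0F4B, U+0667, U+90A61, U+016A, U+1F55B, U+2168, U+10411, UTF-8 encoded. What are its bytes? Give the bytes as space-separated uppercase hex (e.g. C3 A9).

U+0F4B: 3-byte form → E0 BD 8B.
U+0667: 2-byte form → D9 A7.
U+90A61: 4-byte form → F2 90 A9 A1.
U+016A: 2-byte form → C5 AA.
U+1F55B: 4-byte form → F0 9F 95 9B.
U+2168: 3-byte form → E2 85 A8.
U+10411: 4-byte form → F0 90 90 91.
Concatenated (22 bytes): E0 BD 8B D9 A7 F2 90 A9 A1 C5 AA F0 9F 95 9B E2 85 A8 F0 90 90 91.

E0 BD 8B D9 A7 F2 90 A9 A1 C5 AA F0 9F 95 9B E2 85 A8 F0 90 90 91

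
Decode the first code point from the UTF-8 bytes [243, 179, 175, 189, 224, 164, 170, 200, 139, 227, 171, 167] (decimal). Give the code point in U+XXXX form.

Offset 0: leading byte 0xF3 = 11110011 → 4-byte char #1 = F3 B3 AF BD.
Leading byte 0xF3 = 11110011 matches 11110xxx → 4-byte sequence.
Byte 1: 0xF3 = 11110011, payload 011 (3 bits).
Byte 2: 0xB3 = 10110011 (10xxxxxx ✓), payload 110011.
Byte 3: 0xAF = 10101111 (10xxxxxx ✓), payload 101111.
Byte 4: 0xBD = 10111101 (10xxxxxx ✓), payload 111101.
Concatenate: 011110011101111111101 = 0xF3BFD (21 bits → U+F3BFD).

U+F3BFD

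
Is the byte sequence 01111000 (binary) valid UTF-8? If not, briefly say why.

valid

Leading byte 0x78 = 01111000 → 1-byte form.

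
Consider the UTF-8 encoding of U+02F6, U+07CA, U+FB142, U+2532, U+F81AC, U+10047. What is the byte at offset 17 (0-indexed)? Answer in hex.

U+02F6 → 2-byte form CB B6 at offsets 0–1.
U+07CA → 2-byte form DF 8A at offsets 2–3.
U+FB142 → 4-byte form F3 BB 85 82 at offsets 4–7.
U+2532 → 3-byte form E2 94 B2 at offsets 8–10.
U+F81AC → 4-byte form F3 B8 86 AC at offsets 11–14.
U+10047 → 4-byte form F0 90 81 87 at offsets 15–18.
Offset 17 falls in char 6's range; it's byte 3 of F0 90 81 87 = 0x81.

0x81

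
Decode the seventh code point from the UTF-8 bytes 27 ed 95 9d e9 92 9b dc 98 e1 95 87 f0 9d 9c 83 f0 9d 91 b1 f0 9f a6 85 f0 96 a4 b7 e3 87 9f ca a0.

Offset 0: leading byte 0x27 = 00100111 → 1-byte char #1 = 27.
Offset 1: leading byte 0xED = 11101101 → 3-byte char #2 = ED 95 9D.
Offset 4: leading byte 0xE9 = 11101001 → 3-byte char #3 = E9 92 9B.
Offset 7: leading byte 0xDC = 11011100 → 2-byte char #4 = DC 98.
Offset 9: leading byte 0xE1 = 11100001 → 3-byte char #5 = E1 95 87.
Offset 12: leading byte 0xF0 = 11110000 → 4-byte char #6 = F0 9D 9C 83.
Offset 16: leading byte 0xF0 = 11110000 → 4-byte char #7 = F0 9D 91 B1.
Leading byte 0xF0 = 11110000 matches 11110xxx → 4-byte sequence.
Byte 1: 0xF0 = 11110000, payload 000 (3 bits).
Byte 2: 0x9D = 10011101 (10xxxxxx ✓), payload 011101.
Byte 3: 0x91 = 10010001 (10xxxxxx ✓), payload 010001.
Byte 4: 0xB1 = 10110001 (10xxxxxx ✓), payload 110001.
Concatenate: 000011101010001110001 = 0x1D471 (21 bits → U+1D471).

U+1D471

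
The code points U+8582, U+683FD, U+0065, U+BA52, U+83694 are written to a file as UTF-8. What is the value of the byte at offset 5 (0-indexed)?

U+8582 → 3-byte form E8 96 82 at offsets 0–2.
U+683FD → 4-byte form F1 A8 8F BD at offsets 3–6.
Offset 5 falls in char 2's range; it's byte 3 of F1 A8 8F BD = 0x8F.

0x8F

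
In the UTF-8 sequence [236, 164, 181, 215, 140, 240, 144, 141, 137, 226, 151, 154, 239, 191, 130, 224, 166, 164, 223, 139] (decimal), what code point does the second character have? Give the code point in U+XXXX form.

Offset 0: leading byte 0xEC = 11101100 → 3-byte char #1 = EC A4 B5.
Offset 3: leading byte 0xD7 = 11010111 → 2-byte char #2 = D7 8C.
Leading byte 0xD7 = 11010111 matches 110xxxxx → 2-byte sequence.
Byte 1: 0xD7 = 11010111, payload 10111 (5 bits).
Byte 2: 0x8C = 10001100 (10xxxxxx ✓), payload 001100.
Concatenate: 10111001100 = 0x5CC (11 bits → U+05CC).

U+05CC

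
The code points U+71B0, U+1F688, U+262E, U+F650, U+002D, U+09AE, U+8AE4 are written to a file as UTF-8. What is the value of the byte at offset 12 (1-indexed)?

1-indexed offset 12 is 0-indexed offset 11.
U+71B0 → 3-byte form E7 86 B0 at offsets 0–2.
U+1F688 → 4-byte form F0 9F 9A 88 at offsets 3–6.
U+262E → 3-byte form E2 98 AE at offsets 7–9.
U+F650 → 3-byte form EF 99 90 at offsets 10–12.
Offset 11 falls in char 4's range; it's byte 2 of EF 99 90 = 0x99.

0x99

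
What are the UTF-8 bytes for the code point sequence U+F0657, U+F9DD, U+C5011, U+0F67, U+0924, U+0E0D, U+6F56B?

U+F0657: 4-byte form → F3 B0 99 97.
U+F9DD: 3-byte form → EF A7 9D.
U+C5011: 4-byte form → F3 85 80 91.
U+0F67: 3-byte form → E0 BD A7.
U+0924: 3-byte form → E0 A4 A4.
U+0E0D: 3-byte form → E0 B8 8D.
U+6F56B: 4-byte form → F1 AF 95 AB.
Concatenated (24 bytes): F3 B0 99 97 EF A7 9D F3 85 80 91 E0 BD A7 E0 A4 A4 E0 B8 8D F1 AF 95 AB.

F3 B0 99 97 EF A7 9D F3 85 80 91 E0 BD A7 E0 A4 A4 E0 B8 8D F1 AF 95 AB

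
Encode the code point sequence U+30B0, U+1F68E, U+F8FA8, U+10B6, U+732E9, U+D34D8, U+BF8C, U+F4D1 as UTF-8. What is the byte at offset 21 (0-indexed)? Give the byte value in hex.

U+30B0 → 3-byte form E3 82 B0 at offsets 0–2.
U+1F68E → 4-byte form F0 9F 9A 8E at offsets 3–6.
U+F8FA8 → 4-byte form F3 B8 BE A8 at offsets 7–10.
U+10B6 → 3-byte form E1 82 B6 at offsets 11–13.
U+732E9 → 4-byte form F1 B3 8B A9 at offsets 14–17.
U+D34D8 → 4-byte form F3 93 93 98 at offsets 18–21.
Offset 21 falls in char 6's range; it's byte 4 of F3 93 93 98 = 0x98.

0x98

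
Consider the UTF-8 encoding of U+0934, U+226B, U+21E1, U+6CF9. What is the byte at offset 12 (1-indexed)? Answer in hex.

0xB9

1-indexed offset 12 is 0-indexed offset 11.
U+0934 → 3-byte form E0 A4 B4 at offsets 0–2.
U+226B → 3-byte form E2 89 AB at offsets 3–5.
U+21E1 → 3-byte form E2 87 A1 at offsets 6–8.
U+6CF9 → 3-byte form E6 B3 B9 at offsets 9–11.
Offset 11 falls in char 4's range; it's byte 3 of E6 B3 B9 = 0xB9.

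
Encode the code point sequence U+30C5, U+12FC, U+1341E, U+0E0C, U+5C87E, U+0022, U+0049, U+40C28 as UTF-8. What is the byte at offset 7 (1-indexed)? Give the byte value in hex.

1-indexed offset 7 is 0-indexed offset 6.
U+30C5 → 3-byte form E3 83 85 at offsets 0–2.
U+12FC → 3-byte form E1 8B BC at offsets 3–5.
U+1341E → 4-byte form F0 93 90 9E at offsets 6–9.
Offset 6 falls in char 3's range; it's byte 1 of F0 93 90 9E = 0xF0.

0xF0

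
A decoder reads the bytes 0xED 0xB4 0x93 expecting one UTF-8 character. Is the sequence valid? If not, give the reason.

Structurally a 3-byte sequence; payload = 0xDD13.
But 0xDD13 is in U+D800–U+DFFF, the surrogate range. Surrogates are not Unicode scalar values and are forbidden in UTF-8.

invalid (encodes a surrogate (U+D800–U+DFFF))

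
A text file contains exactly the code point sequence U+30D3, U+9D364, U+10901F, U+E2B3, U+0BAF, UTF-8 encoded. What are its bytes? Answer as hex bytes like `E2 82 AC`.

U+30D3: 3-byte form → E3 83 93.
U+9D364: 4-byte form → F2 9D 8D A4.
U+10901F: 4-byte form → F4 89 80 9F.
U+E2B3: 3-byte form → EE 8A B3.
U+0BAF: 3-byte form → E0 AE AF.
Concatenated (17 bytes): E3 83 93 F2 9D 8D A4 F4 89 80 9F EE 8A B3 E0 AE AF.

E3 83 93 F2 9D 8D A4 F4 89 80 9F EE 8A B3 E0 AE AF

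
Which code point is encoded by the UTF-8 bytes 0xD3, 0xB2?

U+04F2

Leading byte 0xD3 = 11010011 matches 110xxxxx → 2-byte sequence.
Byte 1: 0xD3 = 11010011, payload 10011 (5 bits).
Byte 2: 0xB2 = 10110010 (10xxxxxx ✓), payload 110010.
Concatenate: 10011110010 = 0x4F2 (11 bits → U+04F2).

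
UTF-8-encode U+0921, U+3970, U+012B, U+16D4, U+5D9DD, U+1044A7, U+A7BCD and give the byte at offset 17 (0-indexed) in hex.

U+0921 → 3-byte form E0 A4 A1 at offsets 0–2.
U+3970 → 3-byte form E3 A5 B0 at offsets 3–5.
U+012B → 2-byte form C4 AB at offsets 6–7.
U+16D4 → 3-byte form E1 9B 94 at offsets 8–10.
U+5D9DD → 4-byte form F1 9D A7 9D at offsets 11–14.
U+1044A7 → 4-byte form F4 84 92 A7 at offsets 15–18.
Offset 17 falls in char 6's range; it's byte 3 of F4 84 92 A7 = 0x92.

0x92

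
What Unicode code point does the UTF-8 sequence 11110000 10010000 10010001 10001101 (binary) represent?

U+1044D

Leading byte 0xF0 = 11110000 matches 11110xxx → 4-byte sequence.
Byte 1: 0xF0 = 11110000, payload 000 (3 bits).
Byte 2: 0x90 = 10010000 (10xxxxxx ✓), payload 010000.
Byte 3: 0x91 = 10010001 (10xxxxxx ✓), payload 010001.
Byte 4: 0x8D = 10001101 (10xxxxxx ✓), payload 001101.
Concatenate: 000010000010001001101 = 0x1044D (21 bits → U+1044D).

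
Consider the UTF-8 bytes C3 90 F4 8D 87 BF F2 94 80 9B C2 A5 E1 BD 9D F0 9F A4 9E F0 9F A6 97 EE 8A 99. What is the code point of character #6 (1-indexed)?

U+1F91E

Offset 0: leading byte 0xC3 = 11000011 → 2-byte char #1 = C3 90.
Offset 2: leading byte 0xF4 = 11110100 → 4-byte char #2 = F4 8D 87 BF.
Offset 6: leading byte 0xF2 = 11110010 → 4-byte char #3 = F2 94 80 9B.
Offset 10: leading byte 0xC2 = 11000010 → 2-byte char #4 = C2 A5.
Offset 12: leading byte 0xE1 = 11100001 → 3-byte char #5 = E1 BD 9D.
Offset 15: leading byte 0xF0 = 11110000 → 4-byte char #6 = F0 9F A4 9E.
Leading byte 0xF0 = 11110000 matches 11110xxx → 4-byte sequence.
Byte 1: 0xF0 = 11110000, payload 000 (3 bits).
Byte 2: 0x9F = 10011111 (10xxxxxx ✓), payload 011111.
Byte 3: 0xA4 = 10100100 (10xxxxxx ✓), payload 100100.
Byte 4: 0x9E = 10011110 (10xxxxxx ✓), payload 011110.
Concatenate: 000011111100100011110 = 0x1F91E (21 bits → U+1F91E).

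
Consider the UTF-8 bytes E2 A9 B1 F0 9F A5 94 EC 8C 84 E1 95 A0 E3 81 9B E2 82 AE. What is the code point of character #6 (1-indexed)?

Offset 0: leading byte 0xE2 = 11100010 → 3-byte char #1 = E2 A9 B1.
Offset 3: leading byte 0xF0 = 11110000 → 4-byte char #2 = F0 9F A5 94.
Offset 7: leading byte 0xEC = 11101100 → 3-byte char #3 = EC 8C 84.
Offset 10: leading byte 0xE1 = 11100001 → 3-byte char #4 = E1 95 A0.
Offset 13: leading byte 0xE3 = 11100011 → 3-byte char #5 = E3 81 9B.
Offset 16: leading byte 0xE2 = 11100010 → 3-byte char #6 = E2 82 AE.
Leading byte 0xE2 = 11100010 matches 1110xxxx → 3-byte sequence.
Byte 1: 0xE2 = 11100010, payload 0010 (4 bits).
Byte 2: 0x82 = 10000010 (10xxxxxx ✓), payload 000010.
Byte 3: 0xAE = 10101110 (10xxxxxx ✓), payload 101110.
Concatenate: 0010000010101110 = 0x20AE (16 bits → U+20AE).

U+20AE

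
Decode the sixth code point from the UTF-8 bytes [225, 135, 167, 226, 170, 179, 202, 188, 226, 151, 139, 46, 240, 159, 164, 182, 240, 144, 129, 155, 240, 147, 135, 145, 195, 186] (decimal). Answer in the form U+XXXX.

U+1F936

Offset 0: leading byte 0xE1 = 11100001 → 3-byte char #1 = E1 87 A7.
Offset 3: leading byte 0xE2 = 11100010 → 3-byte char #2 = E2 AA B3.
Offset 6: leading byte 0xCA = 11001010 → 2-byte char #3 = CA BC.
Offset 8: leading byte 0xE2 = 11100010 → 3-byte char #4 = E2 97 8B.
Offset 11: leading byte 0x2E = 00101110 → 1-byte char #5 = 2E.
Offset 12: leading byte 0xF0 = 11110000 → 4-byte char #6 = F0 9F A4 B6.
Leading byte 0xF0 = 11110000 matches 11110xxx → 4-byte sequence.
Byte 1: 0xF0 = 11110000, payload 000 (3 bits).
Byte 2: 0x9F = 10011111 (10xxxxxx ✓), payload 011111.
Byte 3: 0xA4 = 10100100 (10xxxxxx ✓), payload 100100.
Byte 4: 0xB6 = 10110110 (10xxxxxx ✓), payload 110110.
Concatenate: 000011111100100110110 = 0x1F936 (21 bits → U+1F936).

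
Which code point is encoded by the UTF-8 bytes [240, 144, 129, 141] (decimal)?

U+1004D

Leading byte 0xF0 = 11110000 matches 11110xxx → 4-byte sequence.
Byte 1: 0xF0 = 11110000, payload 000 (3 bits).
Byte 2: 0x90 = 10010000 (10xxxxxx ✓), payload 010000.
Byte 3: 0x81 = 10000001 (10xxxxxx ✓), payload 000001.
Byte 4: 0x8D = 10001101 (10xxxxxx ✓), payload 001101.
Concatenate: 000010000000001001101 = 0x1004D (21 bits → U+1004D).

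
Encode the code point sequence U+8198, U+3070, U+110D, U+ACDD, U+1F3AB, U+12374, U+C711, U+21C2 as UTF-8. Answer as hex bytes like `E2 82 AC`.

E8 86 98 E3 81 B0 E1 84 8D EA B3 9D F0 9F 8E AB F0 92 8D B4 EC 9C 91 E2 87 82

U+8198: 3-byte form → E8 86 98.
U+3070: 3-byte form → E3 81 B0.
U+110D: 3-byte form → E1 84 8D.
U+ACDD: 3-byte form → EA B3 9D.
U+1F3AB: 4-byte form → F0 9F 8E AB.
U+12374: 4-byte form → F0 92 8D B4.
U+C711: 3-byte form → EC 9C 91.
U+21C2: 3-byte form → E2 87 82.
Concatenated (26 bytes): E8 86 98 E3 81 B0 E1 84 8D EA B3 9D F0 9F 8E AB F0 92 8D B4 EC 9C 91 E2 87 82.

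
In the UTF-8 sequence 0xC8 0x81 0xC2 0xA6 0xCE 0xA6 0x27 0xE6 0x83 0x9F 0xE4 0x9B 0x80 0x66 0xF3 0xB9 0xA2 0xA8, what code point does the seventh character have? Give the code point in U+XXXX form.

Offset 0: leading byte 0xC8 = 11001000 → 2-byte char #1 = C8 81.
Offset 2: leading byte 0xC2 = 11000010 → 2-byte char #2 = C2 A6.
Offset 4: leading byte 0xCE = 11001110 → 2-byte char #3 = CE A6.
Offset 6: leading byte 0x27 = 00100111 → 1-byte char #4 = 27.
Offset 7: leading byte 0xE6 = 11100110 → 3-byte char #5 = E6 83 9F.
Offset 10: leading byte 0xE4 = 11100100 → 3-byte char #6 = E4 9B 80.
Offset 13: leading byte 0x66 = 01100110 → 1-byte char #7 = 66.
Leading byte 0x66 = 01100110 matches 0xxxxxxx → 1-byte sequence.
Byte 1: 0x66 = 01100110, payload 1100110 (7 bits).
Concatenate: 1100110 = 0x66 (7 bits → U+0066).

U+0066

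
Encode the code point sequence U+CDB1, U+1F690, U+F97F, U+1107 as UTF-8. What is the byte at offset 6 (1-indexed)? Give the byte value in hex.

1-indexed offset 6 is 0-indexed offset 5.
U+CDB1 → 3-byte form EC B6 B1 at offsets 0–2.
U+1F690 → 4-byte form F0 9F 9A 90 at offsets 3–6.
Offset 5 falls in char 2's range; it's byte 3 of F0 9F 9A 90 = 0x9A.

0x9A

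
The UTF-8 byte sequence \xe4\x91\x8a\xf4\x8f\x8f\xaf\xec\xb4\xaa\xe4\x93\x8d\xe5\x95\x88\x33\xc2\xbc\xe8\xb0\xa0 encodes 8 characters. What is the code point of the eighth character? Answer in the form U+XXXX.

U+8C20

Offset 0: leading byte 0xE4 = 11100100 → 3-byte char #1 = E4 91 8A.
Offset 3: leading byte 0xF4 = 11110100 → 4-byte char #2 = F4 8F 8F AF.
Offset 7: leading byte 0xEC = 11101100 → 3-byte char #3 = EC B4 AA.
Offset 10: leading byte 0xE4 = 11100100 → 3-byte char #4 = E4 93 8D.
Offset 13: leading byte 0xE5 = 11100101 → 3-byte char #5 = E5 95 88.
Offset 16: leading byte 0x33 = 00110011 → 1-byte char #6 = 33.
Offset 17: leading byte 0xC2 = 11000010 → 2-byte char #7 = C2 BC.
Offset 19: leading byte 0xE8 = 11101000 → 3-byte char #8 = E8 B0 A0.
Leading byte 0xE8 = 11101000 matches 1110xxxx → 3-byte sequence.
Byte 1: 0xE8 = 11101000, payload 1000 (4 bits).
Byte 2: 0xB0 = 10110000 (10xxxxxx ✓), payload 110000.
Byte 3: 0xA0 = 10100000 (10xxxxxx ✓), payload 100000.
Concatenate: 1000110000100000 = 0x8C20 (16 bits → U+8C20).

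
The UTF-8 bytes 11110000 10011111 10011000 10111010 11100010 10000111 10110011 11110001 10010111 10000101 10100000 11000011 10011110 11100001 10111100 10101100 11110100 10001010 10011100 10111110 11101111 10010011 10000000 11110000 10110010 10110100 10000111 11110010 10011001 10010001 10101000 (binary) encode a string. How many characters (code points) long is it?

Byte at offset 0: 0xF0 = 11110000 → 4-byte char (#1). Advance 4.
Byte at offset 4: 0xE2 = 11100010 → 3-byte char (#2). Advance 3.
Byte at offset 7: 0xF1 = 11110001 → 4-byte char (#3). Advance 4.
Byte at offset 11: 0xC3 = 11000011 → 2-byte char (#4). Advance 2.
Byte at offset 13: 0xE1 = 11100001 → 3-byte char (#5). Advance 3.
Byte at offset 16: 0xF4 = 11110100 → 4-byte char (#6). Advance 4.
Byte at offset 20: 0xEF = 11101111 → 3-byte char (#7). Advance 3.
Byte at offset 23: 0xF0 = 11110000 → 4-byte char (#8). Advance 4.
Byte at offset 27: 0xF2 = 11110010 → 4-byte char (#9). Advance 4.
Reached end at offset 31 after 9 code points.

9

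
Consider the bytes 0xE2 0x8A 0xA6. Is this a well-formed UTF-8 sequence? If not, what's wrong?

Leading byte 0xE2 = 11100010 → 3-byte form.
Continuation bytes 0x8A=10001010, 0xA6=10100110 all match 10xxxxxx.
Decoded value 0x22A6 is ≥ 0x800 (shortest form) and not a surrogate.

valid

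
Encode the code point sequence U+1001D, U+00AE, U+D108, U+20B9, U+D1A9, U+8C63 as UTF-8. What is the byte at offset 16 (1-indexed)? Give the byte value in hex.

1-indexed offset 16 is 0-indexed offset 15.
U+1001D → 4-byte form F0 90 80 9D at offsets 0–3.
U+00AE → 2-byte form C2 AE at offsets 4–5.
U+D108 → 3-byte form ED 84 88 at offsets 6–8.
U+20B9 → 3-byte form E2 82 B9 at offsets 9–11.
U+D1A9 → 3-byte form ED 86 A9 at offsets 12–14.
U+8C63 → 3-byte form E8 B1 A3 at offsets 15–17.
Offset 15 falls in char 6's range; it's byte 1 of E8 B1 A3 = 0xE8.

0xE8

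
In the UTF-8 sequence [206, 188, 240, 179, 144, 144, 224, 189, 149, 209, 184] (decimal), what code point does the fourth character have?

U+0478

Offset 0: leading byte 0xCE = 11001110 → 2-byte char #1 = CE BC.
Offset 2: leading byte 0xF0 = 11110000 → 4-byte char #2 = F0 B3 90 90.
Offset 6: leading byte 0xE0 = 11100000 → 3-byte char #3 = E0 BD 95.
Offset 9: leading byte 0xD1 = 11010001 → 2-byte char #4 = D1 B8.
Leading byte 0xD1 = 11010001 matches 110xxxxx → 2-byte sequence.
Byte 1: 0xD1 = 11010001, payload 10001 (5 bits).
Byte 2: 0xB8 = 10111000 (10xxxxxx ✓), payload 111000.
Concatenate: 10001111000 = 0x478 (11 bits → U+0478).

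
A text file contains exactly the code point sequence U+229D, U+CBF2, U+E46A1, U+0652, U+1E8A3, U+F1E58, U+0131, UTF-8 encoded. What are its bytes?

E2 8A 9D EC AF B2 F3 A4 9A A1 D9 92 F0 9E A2 A3 F3 B1 B9 98 C4 B1

U+229D: 3-byte form → E2 8A 9D.
U+CBF2: 3-byte form → EC AF B2.
U+E46A1: 4-byte form → F3 A4 9A A1.
U+0652: 2-byte form → D9 92.
U+1E8A3: 4-byte form → F0 9E A2 A3.
U+F1E58: 4-byte form → F3 B1 B9 98.
U+0131: 2-byte form → C4 B1.
Concatenated (22 bytes): E2 8A 9D EC AF B2 F3 A4 9A A1 D9 92 F0 9E A2 A3 F3 B1 B9 98 C4 B1.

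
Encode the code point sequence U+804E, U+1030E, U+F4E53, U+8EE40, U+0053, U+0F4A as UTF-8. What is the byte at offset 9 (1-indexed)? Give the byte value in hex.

0xB4

1-indexed offset 9 is 0-indexed offset 8.
U+804E → 3-byte form E8 81 8E at offsets 0–2.
U+1030E → 4-byte form F0 90 8C 8E at offsets 3–6.
U+F4E53 → 4-byte form F3 B4 B9 93 at offsets 7–10.
Offset 8 falls in char 3's range; it's byte 2 of F3 B4 B9 93 = 0xB4.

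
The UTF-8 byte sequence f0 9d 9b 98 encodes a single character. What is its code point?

Leading byte 0xF0 = 11110000 matches 11110xxx → 4-byte sequence.
Byte 1: 0xF0 = 11110000, payload 000 (3 bits).
Byte 2: 0x9D = 10011101 (10xxxxxx ✓), payload 011101.
Byte 3: 0x9B = 10011011 (10xxxxxx ✓), payload 011011.
Byte 4: 0x98 = 10011000 (10xxxxxx ✓), payload 011000.
Concatenate: 000011101011011011000 = 0x1D6D8 (21 bits → U+1D6D8).

U+1D6D8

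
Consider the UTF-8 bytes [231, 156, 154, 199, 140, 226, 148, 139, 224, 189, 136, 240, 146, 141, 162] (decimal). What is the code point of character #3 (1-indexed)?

Offset 0: leading byte 0xE7 = 11100111 → 3-byte char #1 = E7 9C 9A.
Offset 3: leading byte 0xC7 = 11000111 → 2-byte char #2 = C7 8C.
Offset 5: leading byte 0xE2 = 11100010 → 3-byte char #3 = E2 94 8B.
Leading byte 0xE2 = 11100010 matches 1110xxxx → 3-byte sequence.
Byte 1: 0xE2 = 11100010, payload 0010 (4 bits).
Byte 2: 0x94 = 10010100 (10xxxxxx ✓), payload 010100.
Byte 3: 0x8B = 10001011 (10xxxxxx ✓), payload 001011.
Concatenate: 0010010100001011 = 0x250B (16 bits → U+250B).

U+250B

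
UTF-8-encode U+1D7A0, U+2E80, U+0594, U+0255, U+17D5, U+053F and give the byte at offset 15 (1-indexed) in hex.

0xD4

1-indexed offset 15 is 0-indexed offset 14.
U+1D7A0 → 4-byte form F0 9D 9E A0 at offsets 0–3.
U+2E80 → 3-byte form E2 BA 80 at offsets 4–6.
U+0594 → 2-byte form D6 94 at offsets 7–8.
U+0255 → 2-byte form C9 95 at offsets 9–10.
U+17D5 → 3-byte form E1 9F 95 at offsets 11–13.
U+053F → 2-byte form D4 BF at offsets 14–15.
Offset 14 falls in char 6's range; it's byte 1 of D4 BF = 0xD4.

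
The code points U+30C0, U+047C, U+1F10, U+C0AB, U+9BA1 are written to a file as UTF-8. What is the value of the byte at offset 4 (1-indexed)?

0xD1

1-indexed offset 4 is 0-indexed offset 3.
U+30C0 → 3-byte form E3 83 80 at offsets 0–2.
U+047C → 2-byte form D1 BC at offsets 3–4.
Offset 3 falls in char 2's range; it's byte 1 of D1 BC = 0xD1.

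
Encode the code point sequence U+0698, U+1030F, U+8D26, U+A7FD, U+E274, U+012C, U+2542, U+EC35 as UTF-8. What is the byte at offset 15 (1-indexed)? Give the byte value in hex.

1-indexed offset 15 is 0-indexed offset 14.
U+0698 → 2-byte form DA 98 at offsets 0–1.
U+1030F → 4-byte form F0 90 8C 8F at offsets 2–5.
U+8D26 → 3-byte form E8 B4 A6 at offsets 6–8.
U+A7FD → 3-byte form EA 9F BD at offsets 9–11.
U+E274 → 3-byte form EE 89 B4 at offsets 12–14.
Offset 14 falls in char 5's range; it's byte 3 of EE 89 B4 = 0xB4.

0xB4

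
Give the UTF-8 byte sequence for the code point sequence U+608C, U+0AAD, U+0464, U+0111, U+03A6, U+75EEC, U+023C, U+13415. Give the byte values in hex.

E6 82 8C E0 AA AD D1 A4 C4 91 CE A6 F1 B5 BB AC C8 BC F0 93 90 95

U+608C: 3-byte form → E6 82 8C.
U+0AAD: 3-byte form → E0 AA AD.
U+0464: 2-byte form → D1 A4.
U+0111: 2-byte form → C4 91.
U+03A6: 2-byte form → CE A6.
U+75EEC: 4-byte form → F1 B5 BB AC.
U+023C: 2-byte form → C8 BC.
U+13415: 4-byte form → F0 93 90 95.
Concatenated (22 bytes): E6 82 8C E0 AA AD D1 A4 C4 91 CE A6 F1 B5 BB AC C8 BC F0 93 90 95.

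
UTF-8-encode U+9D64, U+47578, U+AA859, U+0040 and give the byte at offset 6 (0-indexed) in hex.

0xB8

U+9D64 → 3-byte form E9 B5 A4 at offsets 0–2.
U+47578 → 4-byte form F1 87 95 B8 at offsets 3–6.
Offset 6 falls in char 2's range; it's byte 4 of F1 87 95 B8 = 0xB8.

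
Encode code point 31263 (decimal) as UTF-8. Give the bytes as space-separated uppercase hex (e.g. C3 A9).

U+7A1F = 0x7A1F = 31263 decimal. In range U+0800–U+FFFF → 3-byte form: 1110xxxx 10xxxxxx 10xxxxxx.
Binary (16 bits): 0111101000011111.
Split 4+6+6: 0111 | 101000 | 011111.
Byte 1: 11100111 = 0xE7.
Byte 2: 10101000 = 0xA8.
Byte 3: 10011111 = 0x9F.

E7 A8 9F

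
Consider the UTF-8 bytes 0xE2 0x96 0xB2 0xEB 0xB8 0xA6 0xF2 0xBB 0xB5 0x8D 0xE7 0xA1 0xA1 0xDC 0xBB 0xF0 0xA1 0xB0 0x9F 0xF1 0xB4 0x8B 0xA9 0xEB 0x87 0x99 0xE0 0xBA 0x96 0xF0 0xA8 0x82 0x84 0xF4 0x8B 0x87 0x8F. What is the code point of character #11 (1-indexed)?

Offset 0: leading byte 0xE2 = 11100010 → 3-byte char #1 = E2 96 B2.
Offset 3: leading byte 0xEB = 11101011 → 3-byte char #2 = EB B8 A6.
Offset 6: leading byte 0xF2 = 11110010 → 4-byte char #3 = F2 BB B5 8D.
Offset 10: leading byte 0xE7 = 11100111 → 3-byte char #4 = E7 A1 A1.
Offset 13: leading byte 0xDC = 11011100 → 2-byte char #5 = DC BB.
Offset 15: leading byte 0xF0 = 11110000 → 4-byte char #6 = F0 A1 B0 9F.
Offset 19: leading byte 0xF1 = 11110001 → 4-byte char #7 = F1 B4 8B A9.
Offset 23: leading byte 0xEB = 11101011 → 3-byte char #8 = EB 87 99.
Offset 26: leading byte 0xE0 = 11100000 → 3-byte char #9 = E0 BA 96.
Offset 29: leading byte 0xF0 = 11110000 → 4-byte char #10 = F0 A8 82 84.
Offset 33: leading byte 0xF4 = 11110100 → 4-byte char #11 = F4 8B 87 8F.
Leading byte 0xF4 = 11110100 matches 11110xxx → 4-byte sequence.
Byte 1: 0xF4 = 11110100, payload 100 (3 bits).
Byte 2: 0x8B = 10001011 (10xxxxxx ✓), payload 001011.
Byte 3: 0x87 = 10000111 (10xxxxxx ✓), payload 000111.
Byte 4: 0x8F = 10001111 (10xxxxxx ✓), payload 001111.
Concatenate: 100001011000111001111 = 0x10B1CF (21 bits → U+10B1CF).

U+10B1CF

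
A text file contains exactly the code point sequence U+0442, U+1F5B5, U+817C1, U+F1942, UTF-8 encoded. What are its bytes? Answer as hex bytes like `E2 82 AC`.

U+0442: 2-byte form → D1 82.
U+1F5B5: 4-byte form → F0 9F 96 B5.
U+817C1: 4-byte form → F2 81 9F 81.
U+F1942: 4-byte form → F3 B1 A5 82.
Concatenated (14 bytes): D1 82 F0 9F 96 B5 F2 81 9F 81 F3 B1 A5 82.

D1 82 F0 9F 96 B5 F2 81 9F 81 F3 B1 A5 82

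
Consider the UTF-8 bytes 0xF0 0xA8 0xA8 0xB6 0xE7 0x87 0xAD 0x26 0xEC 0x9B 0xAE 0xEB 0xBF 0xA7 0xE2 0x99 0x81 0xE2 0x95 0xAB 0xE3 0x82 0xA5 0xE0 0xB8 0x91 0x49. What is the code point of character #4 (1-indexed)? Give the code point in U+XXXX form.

U+C6EE

Offset 0: leading byte 0xF0 = 11110000 → 4-byte char #1 = F0 A8 A8 B6.
Offset 4: leading byte 0xE7 = 11100111 → 3-byte char #2 = E7 87 AD.
Offset 7: leading byte 0x26 = 00100110 → 1-byte char #3 = 26.
Offset 8: leading byte 0xEC = 11101100 → 3-byte char #4 = EC 9B AE.
Leading byte 0xEC = 11101100 matches 1110xxxx → 3-byte sequence.
Byte 1: 0xEC = 11101100, payload 1100 (4 bits).
Byte 2: 0x9B = 10011011 (10xxxxxx ✓), payload 011011.
Byte 3: 0xAE = 10101110 (10xxxxxx ✓), payload 101110.
Concatenate: 1100011011101110 = 0xC6EE (16 bits → U+C6EE).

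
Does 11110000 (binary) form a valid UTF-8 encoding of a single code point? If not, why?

Leading byte 0xF0 = 11110000 → 4-byte form, but only 1 byte is present.

invalid (sequence truncated)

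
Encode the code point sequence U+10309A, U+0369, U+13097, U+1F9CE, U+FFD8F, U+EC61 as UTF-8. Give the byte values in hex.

U+10309A: 4-byte form → F4 83 82 9A.
U+0369: 2-byte form → CD A9.
U+13097: 4-byte form → F0 93 82 97.
U+1F9CE: 4-byte form → F0 9F A7 8E.
U+FFD8F: 4-byte form → F3 BF B6 8F.
U+EC61: 3-byte form → EE B1 A1.
Concatenated (21 bytes): F4 83 82 9A CD A9 F0 93 82 97 F0 9F A7 8E F3 BF B6 8F EE B1 A1.

F4 83 82 9A CD A9 F0 93 82 97 F0 9F A7 8E F3 BF B6 8F EE B1 A1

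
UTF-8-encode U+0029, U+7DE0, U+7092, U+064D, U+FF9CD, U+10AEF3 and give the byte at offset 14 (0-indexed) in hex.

U+0029 → 1-byte form 29 at offsets 0–0.
U+7DE0 → 3-byte form E7 B7 A0 at offsets 1–3.
U+7092 → 3-byte form E7 82 92 at offsets 4–6.
U+064D → 2-byte form D9 8D at offsets 7–8.
U+FF9CD → 4-byte form F3 BF A7 8D at offsets 9–12.
U+10AEF3 → 4-byte form F4 8A BB B3 at offsets 13–16.
Offset 14 falls in char 6's range; it's byte 2 of F4 8A BB B3 = 0x8A.

0x8A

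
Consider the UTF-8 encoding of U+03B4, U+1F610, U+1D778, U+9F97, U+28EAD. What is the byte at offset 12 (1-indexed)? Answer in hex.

1-indexed offset 12 is 0-indexed offset 11.
U+03B4 → 2-byte form CE B4 at offsets 0–1.
U+1F610 → 4-byte form F0 9F 98 90 at offsets 2–5.
U+1D778 → 4-byte form F0 9D 9D B8 at offsets 6–9.
U+9F97 → 3-byte form E9 BE 97 at offsets 10–12.
Offset 11 falls in char 4's range; it's byte 2 of E9 BE 97 = 0xBE.

0xBE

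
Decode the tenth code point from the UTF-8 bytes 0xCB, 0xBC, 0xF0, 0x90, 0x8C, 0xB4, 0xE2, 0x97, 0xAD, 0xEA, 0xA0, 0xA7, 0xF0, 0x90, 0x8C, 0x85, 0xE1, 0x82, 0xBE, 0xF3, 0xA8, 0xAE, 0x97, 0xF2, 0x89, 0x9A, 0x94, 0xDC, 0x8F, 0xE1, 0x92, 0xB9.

Offset 0: leading byte 0xCB = 11001011 → 2-byte char #1 = CB BC.
Offset 2: leading byte 0xF0 = 11110000 → 4-byte char #2 = F0 90 8C B4.
Offset 6: leading byte 0xE2 = 11100010 → 3-byte char #3 = E2 97 AD.
Offset 9: leading byte 0xEA = 11101010 → 3-byte char #4 = EA A0 A7.
Offset 12: leading byte 0xF0 = 11110000 → 4-byte char #5 = F0 90 8C 85.
Offset 16: leading byte 0xE1 = 11100001 → 3-byte char #6 = E1 82 BE.
Offset 19: leading byte 0xF3 = 11110011 → 4-byte char #7 = F3 A8 AE 97.
Offset 23: leading byte 0xF2 = 11110010 → 4-byte char #8 = F2 89 9A 94.
Offset 27: leading byte 0xDC = 11011100 → 2-byte char #9 = DC 8F.
Offset 29: leading byte 0xE1 = 11100001 → 3-byte char #10 = E1 92 B9.
Leading byte 0xE1 = 11100001 matches 1110xxxx → 3-byte sequence.
Byte 1: 0xE1 = 11100001, payload 0001 (4 bits).
Byte 2: 0x92 = 10010010 (10xxxxxx ✓), payload 010010.
Byte 3: 0xB9 = 10111001 (10xxxxxx ✓), payload 111001.
Concatenate: 0001010010111001 = 0x14B9 (16 bits → U+14B9).

U+14B9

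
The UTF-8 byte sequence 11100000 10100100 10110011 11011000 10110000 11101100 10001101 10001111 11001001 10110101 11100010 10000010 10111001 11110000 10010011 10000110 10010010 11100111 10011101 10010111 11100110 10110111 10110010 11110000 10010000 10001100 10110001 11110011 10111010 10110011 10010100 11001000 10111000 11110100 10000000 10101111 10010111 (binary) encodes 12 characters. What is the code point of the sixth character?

U+13192

Offset 0: leading byte 0xE0 = 11100000 → 3-byte char #1 = E0 A4 B3.
Offset 3: leading byte 0xD8 = 11011000 → 2-byte char #2 = D8 B0.
Offset 5: leading byte 0xEC = 11101100 → 3-byte char #3 = EC 8D 8F.
Offset 8: leading byte 0xC9 = 11001001 → 2-byte char #4 = C9 B5.
Offset 10: leading byte 0xE2 = 11100010 → 3-byte char #5 = E2 82 B9.
Offset 13: leading byte 0xF0 = 11110000 → 4-byte char #6 = F0 93 86 92.
Leading byte 0xF0 = 11110000 matches 11110xxx → 4-byte sequence.
Byte 1: 0xF0 = 11110000, payload 000 (3 bits).
Byte 2: 0x93 = 10010011 (10xxxxxx ✓), payload 010011.
Byte 3: 0x86 = 10000110 (10xxxxxx ✓), payload 000110.
Byte 4: 0x92 = 10010010 (10xxxxxx ✓), payload 010010.
Concatenate: 000010011000110010010 = 0x13192 (21 bits → U+13192).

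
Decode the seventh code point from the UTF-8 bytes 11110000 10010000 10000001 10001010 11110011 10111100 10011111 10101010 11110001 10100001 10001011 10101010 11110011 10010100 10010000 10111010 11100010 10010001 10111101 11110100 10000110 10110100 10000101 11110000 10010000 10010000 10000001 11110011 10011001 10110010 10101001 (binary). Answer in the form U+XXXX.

Offset 0: leading byte 0xF0 = 11110000 → 4-byte char #1 = F0 90 81 8A.
Offset 4: leading byte 0xF3 = 11110011 → 4-byte char #2 = F3 BC 9F AA.
Offset 8: leading byte 0xF1 = 11110001 → 4-byte char #3 = F1 A1 8B AA.
Offset 12: leading byte 0xF3 = 11110011 → 4-byte char #4 = F3 94 90 BA.
Offset 16: leading byte 0xE2 = 11100010 → 3-byte char #5 = E2 91 BD.
Offset 19: leading byte 0xF4 = 11110100 → 4-byte char #6 = F4 86 B4 85.
Offset 23: leading byte 0xF0 = 11110000 → 4-byte char #7 = F0 90 90 81.
Leading byte 0xF0 = 11110000 matches 11110xxx → 4-byte sequence.
Byte 1: 0xF0 = 11110000, payload 000 (3 bits).
Byte 2: 0x90 = 10010000 (10xxxxxx ✓), payload 010000.
Byte 3: 0x90 = 10010000 (10xxxxxx ✓), payload 010000.
Byte 4: 0x81 = 10000001 (10xxxxxx ✓), payload 000001.
Concatenate: 000010000010000000001 = 0x10401 (21 bits → U+10401).

U+10401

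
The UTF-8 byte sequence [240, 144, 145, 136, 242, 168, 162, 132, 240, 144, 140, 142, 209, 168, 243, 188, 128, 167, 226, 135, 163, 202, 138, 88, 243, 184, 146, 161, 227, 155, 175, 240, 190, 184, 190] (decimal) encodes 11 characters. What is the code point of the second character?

U+A8884

Offset 0: leading byte 0xF0 = 11110000 → 4-byte char #1 = F0 90 91 88.
Offset 4: leading byte 0xF2 = 11110010 → 4-byte char #2 = F2 A8 A2 84.
Leading byte 0xF2 = 11110010 matches 11110xxx → 4-byte sequence.
Byte 1: 0xF2 = 11110010, payload 010 (3 bits).
Byte 2: 0xA8 = 10101000 (10xxxxxx ✓), payload 101000.
Byte 3: 0xA2 = 10100010 (10xxxxxx ✓), payload 100010.
Byte 4: 0x84 = 10000100 (10xxxxxx ✓), payload 000100.
Concatenate: 010101000100010000100 = 0xA8884 (21 bits → U+A8884).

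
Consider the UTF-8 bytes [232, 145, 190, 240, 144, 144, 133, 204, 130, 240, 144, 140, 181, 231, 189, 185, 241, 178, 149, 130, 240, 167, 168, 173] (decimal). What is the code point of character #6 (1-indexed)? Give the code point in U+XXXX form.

U+72542

Offset 0: leading byte 0xE8 = 11101000 → 3-byte char #1 = E8 91 BE.
Offset 3: leading byte 0xF0 = 11110000 → 4-byte char #2 = F0 90 90 85.
Offset 7: leading byte 0xCC = 11001100 → 2-byte char #3 = CC 82.
Offset 9: leading byte 0xF0 = 11110000 → 4-byte char #4 = F0 90 8C B5.
Offset 13: leading byte 0xE7 = 11100111 → 3-byte char #5 = E7 BD B9.
Offset 16: leading byte 0xF1 = 11110001 → 4-byte char #6 = F1 B2 95 82.
Leading byte 0xF1 = 11110001 matches 11110xxx → 4-byte sequence.
Byte 1: 0xF1 = 11110001, payload 001 (3 bits).
Byte 2: 0xB2 = 10110010 (10xxxxxx ✓), payload 110010.
Byte 3: 0x95 = 10010101 (10xxxxxx ✓), payload 010101.
Byte 4: 0x82 = 10000010 (10xxxxxx ✓), payload 000010.
Concatenate: 001110010010101000010 = 0x72542 (21 bits → U+72542).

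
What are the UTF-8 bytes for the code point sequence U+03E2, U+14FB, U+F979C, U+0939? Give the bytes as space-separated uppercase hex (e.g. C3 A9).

U+03E2: 2-byte form → CF A2.
U+14FB: 3-byte form → E1 93 BB.
U+F979C: 4-byte form → F3 B9 9E 9C.
U+0939: 3-byte form → E0 A4 B9.
Concatenated (12 bytes): CF A2 E1 93 BB F3 B9 9E 9C E0 A4 B9.

CF A2 E1 93 BB F3 B9 9E 9C E0 A4 B9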